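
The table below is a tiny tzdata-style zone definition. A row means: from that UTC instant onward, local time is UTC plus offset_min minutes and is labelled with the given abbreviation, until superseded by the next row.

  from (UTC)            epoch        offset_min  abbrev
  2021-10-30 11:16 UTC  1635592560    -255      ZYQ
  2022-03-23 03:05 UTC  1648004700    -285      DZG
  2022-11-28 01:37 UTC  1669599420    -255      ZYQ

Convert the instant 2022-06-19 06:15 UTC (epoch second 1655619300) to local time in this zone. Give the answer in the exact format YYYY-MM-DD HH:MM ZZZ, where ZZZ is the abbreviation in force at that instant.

Query: 2022-06-19 06:15 UTC
Rule 2/3 (DZG, -04:45): 2022-03-23 03:05 UTC ≤ query < 2022-11-28 01:37 UTC
6·60 + 15 - 285 = 90 min
90 = 0·1440 + 90; 90 = 1·60 + 30 → 01:30, same day
→ 2022-06-19 01:30 DZG

2022-06-19 01:30 DZG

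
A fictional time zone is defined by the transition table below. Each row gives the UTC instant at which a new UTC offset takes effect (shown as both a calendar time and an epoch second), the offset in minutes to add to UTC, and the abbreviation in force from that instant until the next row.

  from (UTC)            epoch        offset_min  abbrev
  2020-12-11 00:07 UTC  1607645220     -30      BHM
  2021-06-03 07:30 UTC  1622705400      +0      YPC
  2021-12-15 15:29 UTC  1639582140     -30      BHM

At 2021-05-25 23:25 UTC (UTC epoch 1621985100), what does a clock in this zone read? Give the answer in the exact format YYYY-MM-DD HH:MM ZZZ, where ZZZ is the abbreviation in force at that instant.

2021-05-25 22:55 BHM

Query: 2021-05-25 23:25 UTC
Rule 1/3 (BHM, -00:30): 2020-12-11 00:07 UTC ≤ query < 2021-06-03 07:30 UTC
23·60 + 25 - 30 = 1375 min
1375 = 0·1440 + 1375; 1375 = 22·60 + 55 → 22:55, same day
→ 2021-05-25 22:55 BHM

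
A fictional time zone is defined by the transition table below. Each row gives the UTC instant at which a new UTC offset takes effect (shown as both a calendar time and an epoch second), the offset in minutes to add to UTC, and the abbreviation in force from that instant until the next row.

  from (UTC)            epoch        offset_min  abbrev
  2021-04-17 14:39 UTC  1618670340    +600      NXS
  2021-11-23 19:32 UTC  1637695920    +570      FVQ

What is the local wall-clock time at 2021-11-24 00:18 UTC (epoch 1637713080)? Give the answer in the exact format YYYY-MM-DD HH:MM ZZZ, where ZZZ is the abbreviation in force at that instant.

2021-11-24 09:48 FVQ

Query: 2021-11-24 00:18 UTC
Rule 2/2 (FVQ, +09:30): 2021-11-23 19:32 UTC ≤ query < +∞
0·60 + 18 + 570 = 588 min
588 = 0·1440 + 588; 588 = 9·60 + 48 → 09:48, same day
→ 2021-11-24 09:48 FVQ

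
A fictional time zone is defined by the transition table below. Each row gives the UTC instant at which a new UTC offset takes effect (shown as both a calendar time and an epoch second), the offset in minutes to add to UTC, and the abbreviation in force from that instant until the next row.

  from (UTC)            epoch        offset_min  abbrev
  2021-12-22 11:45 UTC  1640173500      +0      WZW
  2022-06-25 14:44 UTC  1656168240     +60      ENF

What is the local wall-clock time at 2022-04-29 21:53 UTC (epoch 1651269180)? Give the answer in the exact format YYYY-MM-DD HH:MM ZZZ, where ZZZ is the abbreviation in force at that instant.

2022-04-29 21:53 WZW

Query: 2022-04-29 21:53 UTC
Rule 1/2 (WZW, +00:00): 2021-12-22 11:45 UTC ≤ query < 2022-06-25 14:44 UTC
21·60 + 53 + 0 = 1313 min
1313 = 0·1440 + 1313; 1313 = 21·60 + 53 → 21:53, same day
→ 2022-04-29 21:53 WZW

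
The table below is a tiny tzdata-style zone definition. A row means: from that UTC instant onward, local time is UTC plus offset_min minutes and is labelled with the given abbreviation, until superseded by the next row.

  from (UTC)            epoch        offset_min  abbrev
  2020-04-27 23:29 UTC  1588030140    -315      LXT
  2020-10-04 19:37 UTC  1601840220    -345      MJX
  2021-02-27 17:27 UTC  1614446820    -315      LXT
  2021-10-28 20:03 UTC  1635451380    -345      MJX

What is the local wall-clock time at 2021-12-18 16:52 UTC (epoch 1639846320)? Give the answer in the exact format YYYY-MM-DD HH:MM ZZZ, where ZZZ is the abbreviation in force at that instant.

2021-12-18 11:07 MJX

Query: 2021-12-18 16:52 UTC
Rule 4/4 (MJX, -05:45): 2021-10-28 20:03 UTC ≤ query < +∞
16·60 + 52 - 345 = 667 min
667 = 0·1440 + 667; 667 = 11·60 + 7 → 11:07, same day
→ 2021-12-18 11:07 MJX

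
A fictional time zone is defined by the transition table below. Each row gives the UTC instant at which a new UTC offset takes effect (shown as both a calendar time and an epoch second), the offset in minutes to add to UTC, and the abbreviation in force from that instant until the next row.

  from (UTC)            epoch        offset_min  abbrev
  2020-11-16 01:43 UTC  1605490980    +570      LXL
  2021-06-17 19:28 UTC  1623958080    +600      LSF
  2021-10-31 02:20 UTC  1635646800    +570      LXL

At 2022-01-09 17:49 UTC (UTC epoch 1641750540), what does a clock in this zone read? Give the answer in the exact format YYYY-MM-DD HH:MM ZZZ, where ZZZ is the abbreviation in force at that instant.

Query: 2022-01-09 17:49 UTC
Rule 3/3 (LXL, +09:30): 2021-10-31 02:20 UTC ≤ query < +∞
17·60 + 49 + 570 = 1639 min
1639 = 1·1440 + 199; 199 = 3·60 + 19 → 03:19, 2022-01-09 + 1 day = 2022-01-10
→ 2022-01-10 03:19 LXL

2022-01-10 03:19 LXL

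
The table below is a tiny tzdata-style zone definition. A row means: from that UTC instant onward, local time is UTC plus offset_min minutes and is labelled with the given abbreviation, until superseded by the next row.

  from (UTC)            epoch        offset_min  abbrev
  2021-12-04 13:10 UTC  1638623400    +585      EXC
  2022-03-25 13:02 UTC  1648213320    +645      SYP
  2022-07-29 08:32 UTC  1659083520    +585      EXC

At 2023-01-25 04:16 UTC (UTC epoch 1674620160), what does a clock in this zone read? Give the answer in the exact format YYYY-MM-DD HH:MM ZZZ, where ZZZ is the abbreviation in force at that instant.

Query: 2023-01-25 04:16 UTC
Rule 3/3 (EXC, +09:45): 2022-07-29 08:32 UTC ≤ query < +∞
4·60 + 16 + 585 = 841 min
841 = 0·1440 + 841; 841 = 14·60 + 1 → 14:01, same day
→ 2023-01-25 14:01 EXC

2023-01-25 14:01 EXC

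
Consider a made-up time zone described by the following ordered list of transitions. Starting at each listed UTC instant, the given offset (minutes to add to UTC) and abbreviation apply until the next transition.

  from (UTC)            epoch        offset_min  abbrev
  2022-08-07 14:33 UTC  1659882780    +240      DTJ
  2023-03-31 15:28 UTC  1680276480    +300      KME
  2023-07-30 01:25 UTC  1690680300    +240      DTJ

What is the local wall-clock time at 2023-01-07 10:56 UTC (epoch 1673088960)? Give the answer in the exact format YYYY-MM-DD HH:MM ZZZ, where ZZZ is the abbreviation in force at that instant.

2023-01-07 14:56 DTJ

Query: 2023-01-07 10:56 UTC
Rule 1/3 (DTJ, +04:00): 2022-08-07 14:33 UTC ≤ query < 2023-03-31 15:28 UTC
10·60 + 56 + 240 = 896 min
896 = 0·1440 + 896; 896 = 14·60 + 56 → 14:56, same day
→ 2023-01-07 14:56 DTJ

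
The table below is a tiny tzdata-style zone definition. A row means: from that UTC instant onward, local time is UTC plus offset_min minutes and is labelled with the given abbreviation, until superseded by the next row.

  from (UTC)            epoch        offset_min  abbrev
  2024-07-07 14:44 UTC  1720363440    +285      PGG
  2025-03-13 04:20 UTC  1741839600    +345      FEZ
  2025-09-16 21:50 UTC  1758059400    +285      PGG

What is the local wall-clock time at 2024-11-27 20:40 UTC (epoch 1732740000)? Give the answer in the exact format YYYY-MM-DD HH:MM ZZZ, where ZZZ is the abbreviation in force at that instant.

Query: 2024-11-27 20:40 UTC
Rule 1/3 (PGG, +04:45): 2024-07-07 14:44 UTC ≤ query < 2025-03-13 04:20 UTC
20·60 + 40 + 285 = 1525 min
1525 = 1·1440 + 85; 85 = 1·60 + 25 → 01:25, 2024-11-27 + 1 day = 2024-11-28
→ 2024-11-28 01:25 PGG

2024-11-28 01:25 PGG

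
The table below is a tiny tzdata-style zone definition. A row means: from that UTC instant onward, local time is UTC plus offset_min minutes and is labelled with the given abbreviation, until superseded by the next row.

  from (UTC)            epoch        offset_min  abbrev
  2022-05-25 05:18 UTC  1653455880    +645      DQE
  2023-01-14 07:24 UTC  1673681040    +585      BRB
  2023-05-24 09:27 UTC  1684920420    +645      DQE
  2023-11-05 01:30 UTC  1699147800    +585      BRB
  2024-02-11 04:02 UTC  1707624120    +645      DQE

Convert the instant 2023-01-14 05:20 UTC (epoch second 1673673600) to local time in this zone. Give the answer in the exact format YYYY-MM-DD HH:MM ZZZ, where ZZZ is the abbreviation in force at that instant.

2023-01-14 16:05 DQE

Query: 2023-01-14 05:20 UTC
Rule 1/5 (DQE, +10:45): 2022-05-25 05:18 UTC ≤ query < 2023-01-14 07:24 UTC
5·60 + 20 + 645 = 965 min
965 = 0·1440 + 965; 965 = 16·60 + 5 → 16:05, same day
→ 2023-01-14 16:05 DQE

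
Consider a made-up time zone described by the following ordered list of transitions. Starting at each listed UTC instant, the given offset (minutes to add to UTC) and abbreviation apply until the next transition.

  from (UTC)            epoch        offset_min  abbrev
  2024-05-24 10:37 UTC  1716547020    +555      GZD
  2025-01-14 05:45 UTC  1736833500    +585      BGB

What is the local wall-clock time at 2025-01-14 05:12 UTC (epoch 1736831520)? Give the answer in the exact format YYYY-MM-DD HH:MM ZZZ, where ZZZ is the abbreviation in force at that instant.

Query: 2025-01-14 05:12 UTC
Rule 1/2 (GZD, +09:15): 2024-05-24 10:37 UTC ≤ query < 2025-01-14 05:45 UTC
5·60 + 12 + 555 = 867 min
867 = 0·1440 + 867; 867 = 14·60 + 27 → 14:27, same day
→ 2025-01-14 14:27 GZD

2025-01-14 14:27 GZD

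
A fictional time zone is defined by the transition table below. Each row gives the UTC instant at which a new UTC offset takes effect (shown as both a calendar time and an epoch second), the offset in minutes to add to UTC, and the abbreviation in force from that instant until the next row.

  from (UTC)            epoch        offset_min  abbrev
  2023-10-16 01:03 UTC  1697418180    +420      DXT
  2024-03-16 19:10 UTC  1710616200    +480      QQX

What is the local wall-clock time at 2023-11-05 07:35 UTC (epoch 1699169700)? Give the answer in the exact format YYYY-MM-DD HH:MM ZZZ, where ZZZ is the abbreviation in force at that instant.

2023-11-05 14:35 DXT

Query: 2023-11-05 07:35 UTC
Rule 1/2 (DXT, +07:00): 2023-10-16 01:03 UTC ≤ query < 2024-03-16 19:10 UTC
7·60 + 35 + 420 = 875 min
875 = 0·1440 + 875; 875 = 14·60 + 35 → 14:35, same day
→ 2023-11-05 14:35 DXT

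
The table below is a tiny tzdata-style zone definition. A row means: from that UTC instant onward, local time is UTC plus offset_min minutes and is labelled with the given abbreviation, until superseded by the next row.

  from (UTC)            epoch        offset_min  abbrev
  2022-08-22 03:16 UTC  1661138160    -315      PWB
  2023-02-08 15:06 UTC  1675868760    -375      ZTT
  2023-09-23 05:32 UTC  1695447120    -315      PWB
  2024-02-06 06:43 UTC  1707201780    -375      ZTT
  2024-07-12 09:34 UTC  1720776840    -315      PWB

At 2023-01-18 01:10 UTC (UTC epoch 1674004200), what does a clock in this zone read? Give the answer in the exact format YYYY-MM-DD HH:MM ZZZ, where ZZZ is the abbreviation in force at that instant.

2023-01-17 19:55 PWB

Query: 2023-01-18 01:10 UTC
Rule 1/5 (PWB, -05:15): 2022-08-22 03:16 UTC ≤ query < 2023-02-08 15:06 UTC
1·60 + 10 - 315 = -245 min
-245 = -1·1440 + 1195; 1195 = 19·60 + 55 → 19:55, 2023-01-18 - 1 day = 2023-01-17
→ 2023-01-17 19:55 PWB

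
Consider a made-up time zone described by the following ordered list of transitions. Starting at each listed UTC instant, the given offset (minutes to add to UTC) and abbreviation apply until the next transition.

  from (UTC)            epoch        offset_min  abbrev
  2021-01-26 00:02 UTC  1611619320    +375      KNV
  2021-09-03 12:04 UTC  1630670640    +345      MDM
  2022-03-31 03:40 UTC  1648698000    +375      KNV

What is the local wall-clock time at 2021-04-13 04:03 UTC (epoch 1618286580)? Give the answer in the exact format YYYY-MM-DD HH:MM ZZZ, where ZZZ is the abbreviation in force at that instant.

Query: 2021-04-13 04:03 UTC
Rule 1/3 (KNV, +06:15): 2021-01-26 00:02 UTC ≤ query < 2021-09-03 12:04 UTC
4·60 + 3 + 375 = 618 min
618 = 0·1440 + 618; 618 = 10·60 + 18 → 10:18, same day
→ 2021-04-13 10:18 KNV

2021-04-13 10:18 KNV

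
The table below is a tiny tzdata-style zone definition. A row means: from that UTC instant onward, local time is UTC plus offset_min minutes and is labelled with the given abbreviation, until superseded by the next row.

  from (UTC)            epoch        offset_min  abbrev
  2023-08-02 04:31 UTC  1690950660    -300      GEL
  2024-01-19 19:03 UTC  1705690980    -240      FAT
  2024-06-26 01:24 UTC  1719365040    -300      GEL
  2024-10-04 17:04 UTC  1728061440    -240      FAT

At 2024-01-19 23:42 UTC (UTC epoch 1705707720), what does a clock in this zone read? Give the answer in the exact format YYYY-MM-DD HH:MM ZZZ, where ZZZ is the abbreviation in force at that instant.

2024-01-19 19:42 FAT

Query: 2024-01-19 23:42 UTC
Rule 2/4 (FAT, -04:00): 2024-01-19 19:03 UTC ≤ query < 2024-06-26 01:24 UTC
23·60 + 42 - 240 = 1182 min
1182 = 0·1440 + 1182; 1182 = 19·60 + 42 → 19:42, same day
→ 2024-01-19 19:42 FAT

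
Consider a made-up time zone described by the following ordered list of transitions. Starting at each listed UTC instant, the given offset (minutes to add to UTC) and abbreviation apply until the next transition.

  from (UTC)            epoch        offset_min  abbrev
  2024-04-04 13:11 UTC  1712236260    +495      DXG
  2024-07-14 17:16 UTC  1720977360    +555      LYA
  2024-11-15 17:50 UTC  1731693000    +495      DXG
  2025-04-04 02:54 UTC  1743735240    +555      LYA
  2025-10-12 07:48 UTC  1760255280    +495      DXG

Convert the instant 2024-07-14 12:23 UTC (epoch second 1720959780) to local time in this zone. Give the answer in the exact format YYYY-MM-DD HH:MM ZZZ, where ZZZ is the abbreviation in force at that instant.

Query: 2024-07-14 12:23 UTC
Rule 1/5 (DXG, +08:15): 2024-04-04 13:11 UTC ≤ query < 2024-07-14 17:16 UTC
12·60 + 23 + 495 = 1238 min
1238 = 0·1440 + 1238; 1238 = 20·60 + 38 → 20:38, same day
→ 2024-07-14 20:38 DXG

2024-07-14 20:38 DXG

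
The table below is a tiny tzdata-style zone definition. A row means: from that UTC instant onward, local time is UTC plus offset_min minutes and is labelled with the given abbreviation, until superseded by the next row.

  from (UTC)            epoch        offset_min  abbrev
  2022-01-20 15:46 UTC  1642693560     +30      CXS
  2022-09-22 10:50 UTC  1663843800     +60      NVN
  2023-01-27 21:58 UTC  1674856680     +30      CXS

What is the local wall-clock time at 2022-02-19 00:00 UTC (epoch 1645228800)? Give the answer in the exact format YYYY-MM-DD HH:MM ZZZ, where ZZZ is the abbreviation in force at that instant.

Query: 2022-02-19 00:00 UTC
Rule 1/3 (CXS, +00:30): 2022-01-20 15:46 UTC ≤ query < 2022-09-22 10:50 UTC
0·60 + 0 + 30 = 30 min
30 = 0·1440 + 30; 30 = 0·60 + 30 → 00:30, same day
→ 2022-02-19 00:30 CXS

2022-02-19 00:30 CXS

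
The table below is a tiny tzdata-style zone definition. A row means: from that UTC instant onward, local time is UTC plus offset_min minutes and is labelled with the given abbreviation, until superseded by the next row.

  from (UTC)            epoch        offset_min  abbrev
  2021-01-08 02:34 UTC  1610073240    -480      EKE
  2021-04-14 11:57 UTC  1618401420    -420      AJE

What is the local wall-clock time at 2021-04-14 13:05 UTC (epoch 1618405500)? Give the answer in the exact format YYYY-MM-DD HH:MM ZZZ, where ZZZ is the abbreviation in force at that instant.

Query: 2021-04-14 13:05 UTC
Rule 2/2 (AJE, -07:00): 2021-04-14 11:57 UTC ≤ query < +∞
13·60 + 5 - 420 = 365 min
365 = 0·1440 + 365; 365 = 6·60 + 5 → 06:05, same day
→ 2021-04-14 06:05 AJE

2021-04-14 06:05 AJE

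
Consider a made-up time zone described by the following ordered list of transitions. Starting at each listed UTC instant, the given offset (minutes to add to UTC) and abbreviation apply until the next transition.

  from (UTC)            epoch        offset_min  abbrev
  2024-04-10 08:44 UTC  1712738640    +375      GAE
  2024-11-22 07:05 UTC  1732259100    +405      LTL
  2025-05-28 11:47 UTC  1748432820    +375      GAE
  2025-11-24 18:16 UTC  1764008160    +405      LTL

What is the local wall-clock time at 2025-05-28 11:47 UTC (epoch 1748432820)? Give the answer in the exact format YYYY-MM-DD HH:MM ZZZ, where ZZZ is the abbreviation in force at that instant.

Query: 2025-05-28 11:47 UTC
Rule 3/4 (GAE, +06:15): 2025-05-28 11:47 UTC ≤ query < 2025-11-24 18:16 UTC
11·60 + 47 + 375 = 1082 min
1082 = 0·1440 + 1082; 1082 = 18·60 + 2 → 18:02, same day
→ 2025-05-28 18:02 GAE

2025-05-28 18:02 GAE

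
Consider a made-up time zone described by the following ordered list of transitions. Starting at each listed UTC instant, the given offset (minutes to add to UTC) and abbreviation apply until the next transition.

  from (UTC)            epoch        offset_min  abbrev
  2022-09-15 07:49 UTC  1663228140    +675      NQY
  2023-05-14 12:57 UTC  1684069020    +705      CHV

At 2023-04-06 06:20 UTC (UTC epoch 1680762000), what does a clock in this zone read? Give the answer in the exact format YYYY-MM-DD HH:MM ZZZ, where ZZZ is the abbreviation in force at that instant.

Query: 2023-04-06 06:20 UTC
Rule 1/2 (NQY, +11:15): 2022-09-15 07:49 UTC ≤ query < 2023-05-14 12:57 UTC
6·60 + 20 + 675 = 1055 min
1055 = 0·1440 + 1055; 1055 = 17·60 + 35 → 17:35, same day
→ 2023-04-06 17:35 NQY

2023-04-06 17:35 NQY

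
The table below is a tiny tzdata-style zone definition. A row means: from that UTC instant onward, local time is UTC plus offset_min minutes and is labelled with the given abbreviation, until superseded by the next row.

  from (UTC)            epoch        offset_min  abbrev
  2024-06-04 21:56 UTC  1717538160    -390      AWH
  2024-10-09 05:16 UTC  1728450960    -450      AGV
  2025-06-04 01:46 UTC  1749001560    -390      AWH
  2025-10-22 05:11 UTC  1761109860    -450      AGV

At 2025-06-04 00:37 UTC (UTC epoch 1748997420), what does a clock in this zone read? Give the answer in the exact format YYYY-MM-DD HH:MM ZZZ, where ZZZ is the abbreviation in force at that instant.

Query: 2025-06-04 00:37 UTC
Rule 2/4 (AGV, -07:30): 2024-10-09 05:16 UTC ≤ query < 2025-06-04 01:46 UTC
0·60 + 37 - 450 = -413 min
-413 = -1·1440 + 1027; 1027 = 17·60 + 7 → 17:07, 2025-06-04 - 1 day = 2025-06-03
→ 2025-06-03 17:07 AGV

2025-06-03 17:07 AGV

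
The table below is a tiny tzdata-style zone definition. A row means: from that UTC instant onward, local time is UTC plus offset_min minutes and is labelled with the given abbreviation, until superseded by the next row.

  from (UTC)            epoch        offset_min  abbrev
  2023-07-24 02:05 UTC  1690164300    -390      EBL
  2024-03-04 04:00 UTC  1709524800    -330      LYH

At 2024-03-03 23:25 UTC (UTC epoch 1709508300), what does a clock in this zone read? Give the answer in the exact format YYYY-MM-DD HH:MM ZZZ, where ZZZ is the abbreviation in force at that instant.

2024-03-03 16:55 EBL

Query: 2024-03-03 23:25 UTC
Rule 1/2 (EBL, -06:30): 2023-07-24 02:05 UTC ≤ query < 2024-03-04 04:00 UTC
23·60 + 25 - 390 = 1015 min
1015 = 0·1440 + 1015; 1015 = 16·60 + 55 → 16:55, same day
→ 2024-03-03 16:55 EBL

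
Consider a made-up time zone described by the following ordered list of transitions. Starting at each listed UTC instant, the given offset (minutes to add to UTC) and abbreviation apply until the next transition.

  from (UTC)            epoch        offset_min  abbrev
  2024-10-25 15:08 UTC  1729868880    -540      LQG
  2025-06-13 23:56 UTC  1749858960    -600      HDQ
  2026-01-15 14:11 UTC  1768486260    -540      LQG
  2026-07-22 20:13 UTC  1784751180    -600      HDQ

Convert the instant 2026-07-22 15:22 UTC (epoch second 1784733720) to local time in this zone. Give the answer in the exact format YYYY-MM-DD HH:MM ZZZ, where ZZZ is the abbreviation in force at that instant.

2026-07-22 06:22 LQG

Query: 2026-07-22 15:22 UTC
Rule 3/4 (LQG, -09:00): 2026-01-15 14:11 UTC ≤ query < 2026-07-22 20:13 UTC
15·60 + 22 - 540 = 382 min
382 = 0·1440 + 382; 382 = 6·60 + 22 → 06:22, same day
→ 2026-07-22 06:22 LQG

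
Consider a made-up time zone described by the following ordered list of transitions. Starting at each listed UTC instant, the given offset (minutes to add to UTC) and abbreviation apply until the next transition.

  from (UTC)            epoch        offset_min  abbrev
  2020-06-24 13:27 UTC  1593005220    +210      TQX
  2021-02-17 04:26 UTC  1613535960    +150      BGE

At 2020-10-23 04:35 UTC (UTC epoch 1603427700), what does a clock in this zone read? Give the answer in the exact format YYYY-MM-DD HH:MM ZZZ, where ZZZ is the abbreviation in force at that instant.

Query: 2020-10-23 04:35 UTC
Rule 1/2 (TQX, +03:30): 2020-06-24 13:27 UTC ≤ query < 2021-02-17 04:26 UTC
4·60 + 35 + 210 = 485 min
485 = 0·1440 + 485; 485 = 8·60 + 5 → 08:05, same day
→ 2020-10-23 08:05 TQX

2020-10-23 08:05 TQX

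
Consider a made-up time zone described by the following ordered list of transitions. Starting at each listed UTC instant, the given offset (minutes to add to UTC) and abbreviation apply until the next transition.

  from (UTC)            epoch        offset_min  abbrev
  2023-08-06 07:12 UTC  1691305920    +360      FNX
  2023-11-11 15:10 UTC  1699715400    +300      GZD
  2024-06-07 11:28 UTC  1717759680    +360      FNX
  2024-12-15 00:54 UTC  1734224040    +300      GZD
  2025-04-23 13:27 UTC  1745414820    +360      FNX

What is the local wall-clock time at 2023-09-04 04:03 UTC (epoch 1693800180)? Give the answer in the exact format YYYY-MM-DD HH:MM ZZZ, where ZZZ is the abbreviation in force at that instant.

Query: 2023-09-04 04:03 UTC
Rule 1/5 (FNX, +06:00): 2023-08-06 07:12 UTC ≤ query < 2023-11-11 15:10 UTC
4·60 + 3 + 360 = 603 min
603 = 0·1440 + 603; 603 = 10·60 + 3 → 10:03, same day
→ 2023-09-04 10:03 FNX

2023-09-04 10:03 FNX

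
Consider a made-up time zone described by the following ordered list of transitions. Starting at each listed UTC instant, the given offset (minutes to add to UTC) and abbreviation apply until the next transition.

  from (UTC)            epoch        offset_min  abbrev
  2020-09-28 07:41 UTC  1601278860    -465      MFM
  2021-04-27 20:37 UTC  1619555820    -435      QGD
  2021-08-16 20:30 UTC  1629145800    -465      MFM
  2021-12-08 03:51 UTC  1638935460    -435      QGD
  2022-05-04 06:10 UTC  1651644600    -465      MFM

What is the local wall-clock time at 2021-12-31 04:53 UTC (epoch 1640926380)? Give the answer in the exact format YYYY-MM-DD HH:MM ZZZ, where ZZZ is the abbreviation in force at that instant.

2021-12-30 21:38 QGD

Query: 2021-12-31 04:53 UTC
Rule 4/5 (QGD, -07:15): 2021-12-08 03:51 UTC ≤ query < 2022-05-04 06:10 UTC
4·60 + 53 - 435 = -142 min
-142 = -1·1440 + 1298; 1298 = 21·60 + 38 → 21:38, 2021-12-31 - 1 day = 2021-12-30
→ 2021-12-30 21:38 QGD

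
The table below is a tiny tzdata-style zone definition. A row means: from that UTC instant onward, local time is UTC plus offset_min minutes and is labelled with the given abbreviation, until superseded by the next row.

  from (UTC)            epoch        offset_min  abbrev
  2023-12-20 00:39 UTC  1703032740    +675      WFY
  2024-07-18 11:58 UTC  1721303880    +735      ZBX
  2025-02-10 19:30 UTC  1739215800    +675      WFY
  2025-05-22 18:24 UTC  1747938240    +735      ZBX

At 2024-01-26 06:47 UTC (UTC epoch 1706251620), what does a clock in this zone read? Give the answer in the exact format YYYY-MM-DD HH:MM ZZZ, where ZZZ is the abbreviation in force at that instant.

2024-01-26 18:02 WFY

Query: 2024-01-26 06:47 UTC
Rule 1/4 (WFY, +11:15): 2023-12-20 00:39 UTC ≤ query < 2024-07-18 11:58 UTC
6·60 + 47 + 675 = 1082 min
1082 = 0·1440 + 1082; 1082 = 18·60 + 2 → 18:02, same day
→ 2024-01-26 18:02 WFY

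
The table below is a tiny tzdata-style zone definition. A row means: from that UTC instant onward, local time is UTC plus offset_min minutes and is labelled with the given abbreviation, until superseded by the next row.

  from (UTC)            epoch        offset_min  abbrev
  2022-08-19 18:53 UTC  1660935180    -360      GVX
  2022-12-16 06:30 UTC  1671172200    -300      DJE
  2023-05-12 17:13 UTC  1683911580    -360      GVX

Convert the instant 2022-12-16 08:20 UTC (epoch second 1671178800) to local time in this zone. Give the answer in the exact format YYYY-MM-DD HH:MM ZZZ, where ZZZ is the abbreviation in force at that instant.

2022-12-16 03:20 DJE

Query: 2022-12-16 08:20 UTC
Rule 2/3 (DJE, -05:00): 2022-12-16 06:30 UTC ≤ query < 2023-05-12 17:13 UTC
8·60 + 20 - 300 = 200 min
200 = 0·1440 + 200; 200 = 3·60 + 20 → 03:20, same day
→ 2022-12-16 03:20 DJE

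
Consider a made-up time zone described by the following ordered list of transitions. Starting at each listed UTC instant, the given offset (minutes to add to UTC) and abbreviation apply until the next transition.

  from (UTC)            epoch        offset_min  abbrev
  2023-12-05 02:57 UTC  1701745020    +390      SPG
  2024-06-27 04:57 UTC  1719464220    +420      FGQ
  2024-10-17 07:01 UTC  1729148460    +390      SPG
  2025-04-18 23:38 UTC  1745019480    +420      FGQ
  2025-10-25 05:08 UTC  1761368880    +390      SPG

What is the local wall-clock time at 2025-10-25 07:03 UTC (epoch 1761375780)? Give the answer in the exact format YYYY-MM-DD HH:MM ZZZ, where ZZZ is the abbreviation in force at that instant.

Query: 2025-10-25 07:03 UTC
Rule 5/5 (SPG, +06:30): 2025-10-25 05:08 UTC ≤ query < +∞
7·60 + 3 + 390 = 813 min
813 = 0·1440 + 813; 813 = 13·60 + 33 → 13:33, same day
→ 2025-10-25 13:33 SPG

2025-10-25 13:33 SPG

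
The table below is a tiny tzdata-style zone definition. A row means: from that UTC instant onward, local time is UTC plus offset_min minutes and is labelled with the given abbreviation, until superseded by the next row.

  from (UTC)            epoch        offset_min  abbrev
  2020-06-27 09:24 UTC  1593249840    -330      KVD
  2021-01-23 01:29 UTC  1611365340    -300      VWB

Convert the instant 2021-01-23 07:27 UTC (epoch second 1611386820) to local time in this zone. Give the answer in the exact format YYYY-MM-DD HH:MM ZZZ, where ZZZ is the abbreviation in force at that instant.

2021-01-23 02:27 VWB

Query: 2021-01-23 07:27 UTC
Rule 2/2 (VWB, -05:00): 2021-01-23 01:29 UTC ≤ query < +∞
7·60 + 27 - 300 = 147 min
147 = 0·1440 + 147; 147 = 2·60 + 27 → 02:27, same day
→ 2021-01-23 02:27 VWB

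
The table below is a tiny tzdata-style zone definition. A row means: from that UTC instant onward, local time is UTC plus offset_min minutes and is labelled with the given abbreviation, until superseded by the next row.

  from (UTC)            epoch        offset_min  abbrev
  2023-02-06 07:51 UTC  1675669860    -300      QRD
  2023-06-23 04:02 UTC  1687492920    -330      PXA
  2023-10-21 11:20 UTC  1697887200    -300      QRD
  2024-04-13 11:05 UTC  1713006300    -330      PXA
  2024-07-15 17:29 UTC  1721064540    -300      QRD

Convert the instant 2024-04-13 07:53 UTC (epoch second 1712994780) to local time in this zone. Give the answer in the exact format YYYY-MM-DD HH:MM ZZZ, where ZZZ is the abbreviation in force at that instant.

2024-04-13 02:53 QRD

Query: 2024-04-13 07:53 UTC
Rule 3/5 (QRD, -05:00): 2023-10-21 11:20 UTC ≤ query < 2024-04-13 11:05 UTC
7·60 + 53 - 300 = 173 min
173 = 0·1440 + 173; 173 = 2·60 + 53 → 02:53, same day
→ 2024-04-13 02:53 QRD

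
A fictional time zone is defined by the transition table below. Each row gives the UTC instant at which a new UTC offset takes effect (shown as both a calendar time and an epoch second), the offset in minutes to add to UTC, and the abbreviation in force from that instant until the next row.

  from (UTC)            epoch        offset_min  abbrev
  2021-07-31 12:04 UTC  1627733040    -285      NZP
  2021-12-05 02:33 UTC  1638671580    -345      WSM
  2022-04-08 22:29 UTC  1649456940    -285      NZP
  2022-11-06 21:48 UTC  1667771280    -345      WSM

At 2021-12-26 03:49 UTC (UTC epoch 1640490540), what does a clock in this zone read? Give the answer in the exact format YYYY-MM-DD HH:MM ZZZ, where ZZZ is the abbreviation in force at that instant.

2021-12-25 22:04 WSM

Query: 2021-12-26 03:49 UTC
Rule 2/4 (WSM, -05:45): 2021-12-05 02:33 UTC ≤ query < 2022-04-08 22:29 UTC
3·60 + 49 - 345 = -116 min
-116 = -1·1440 + 1324; 1324 = 22·60 + 4 → 22:04, 2021-12-26 - 1 day = 2021-12-25
→ 2021-12-25 22:04 WSM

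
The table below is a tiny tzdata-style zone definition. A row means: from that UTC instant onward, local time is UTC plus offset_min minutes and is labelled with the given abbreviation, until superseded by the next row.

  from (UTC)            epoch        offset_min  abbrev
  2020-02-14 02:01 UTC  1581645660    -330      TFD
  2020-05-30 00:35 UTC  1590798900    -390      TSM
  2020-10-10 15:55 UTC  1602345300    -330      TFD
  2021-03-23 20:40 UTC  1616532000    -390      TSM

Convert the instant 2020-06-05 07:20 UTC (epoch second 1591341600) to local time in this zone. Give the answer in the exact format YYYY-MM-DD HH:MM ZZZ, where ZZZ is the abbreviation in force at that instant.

2020-06-05 00:50 TSM

Query: 2020-06-05 07:20 UTC
Rule 2/4 (TSM, -06:30): 2020-05-30 00:35 UTC ≤ query < 2020-10-10 15:55 UTC
7·60 + 20 - 390 = 50 min
50 = 0·1440 + 50; 50 = 0·60 + 50 → 00:50, same day
→ 2020-06-05 00:50 TSM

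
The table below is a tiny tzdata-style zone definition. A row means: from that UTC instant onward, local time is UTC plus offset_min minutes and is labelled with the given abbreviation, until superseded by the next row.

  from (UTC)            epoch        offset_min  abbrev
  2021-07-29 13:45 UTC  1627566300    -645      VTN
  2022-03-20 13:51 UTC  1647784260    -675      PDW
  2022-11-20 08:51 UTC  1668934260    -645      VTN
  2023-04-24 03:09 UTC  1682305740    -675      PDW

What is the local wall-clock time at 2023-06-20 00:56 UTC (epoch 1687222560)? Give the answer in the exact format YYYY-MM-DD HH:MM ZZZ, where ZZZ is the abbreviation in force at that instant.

2023-06-19 13:41 PDW

Query: 2023-06-20 00:56 UTC
Rule 4/4 (PDW, -11:15): 2023-04-24 03:09 UTC ≤ query < +∞
0·60 + 56 - 675 = -619 min
-619 = -1·1440 + 821; 821 = 13·60 + 41 → 13:41, 2023-06-20 - 1 day = 2023-06-19
→ 2023-06-19 13:41 PDW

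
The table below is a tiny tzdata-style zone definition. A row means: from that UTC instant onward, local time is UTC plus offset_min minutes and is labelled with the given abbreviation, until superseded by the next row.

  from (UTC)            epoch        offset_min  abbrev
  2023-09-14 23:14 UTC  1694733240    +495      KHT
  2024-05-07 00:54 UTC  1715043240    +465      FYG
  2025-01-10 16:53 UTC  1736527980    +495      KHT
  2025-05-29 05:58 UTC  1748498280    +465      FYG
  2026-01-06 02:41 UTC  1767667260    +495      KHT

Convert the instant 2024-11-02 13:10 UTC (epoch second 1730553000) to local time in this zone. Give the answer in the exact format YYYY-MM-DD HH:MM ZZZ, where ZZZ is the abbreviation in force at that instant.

Query: 2024-11-02 13:10 UTC
Rule 2/5 (FYG, +07:45): 2024-05-07 00:54 UTC ≤ query < 2025-01-10 16:53 UTC
13·60 + 10 + 465 = 1255 min
1255 = 0·1440 + 1255; 1255 = 20·60 + 55 → 20:55, same day
→ 2024-11-02 20:55 FYG

2024-11-02 20:55 FYG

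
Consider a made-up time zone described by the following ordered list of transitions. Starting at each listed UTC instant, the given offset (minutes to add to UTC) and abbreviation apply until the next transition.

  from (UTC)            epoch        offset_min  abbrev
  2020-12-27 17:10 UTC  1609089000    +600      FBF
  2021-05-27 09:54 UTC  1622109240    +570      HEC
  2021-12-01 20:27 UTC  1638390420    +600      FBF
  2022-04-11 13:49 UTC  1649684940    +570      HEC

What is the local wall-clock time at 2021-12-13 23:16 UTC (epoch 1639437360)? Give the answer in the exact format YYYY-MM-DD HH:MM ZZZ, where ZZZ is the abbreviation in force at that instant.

Query: 2021-12-13 23:16 UTC
Rule 3/4 (FBF, +10:00): 2021-12-01 20:27 UTC ≤ query < 2022-04-11 13:49 UTC
23·60 + 16 + 600 = 1996 min
1996 = 1·1440 + 556; 556 = 9·60 + 16 → 09:16, 2021-12-13 + 1 day = 2021-12-14
→ 2021-12-14 09:16 FBF

2021-12-14 09:16 FBF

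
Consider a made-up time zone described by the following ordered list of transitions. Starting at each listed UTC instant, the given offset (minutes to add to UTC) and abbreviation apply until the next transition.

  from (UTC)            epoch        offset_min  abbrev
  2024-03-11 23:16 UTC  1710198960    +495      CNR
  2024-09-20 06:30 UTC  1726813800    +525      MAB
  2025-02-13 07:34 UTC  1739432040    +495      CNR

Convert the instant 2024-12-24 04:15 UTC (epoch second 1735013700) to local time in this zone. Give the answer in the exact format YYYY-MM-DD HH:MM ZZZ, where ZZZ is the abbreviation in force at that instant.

2024-12-24 13:00 MAB

Query: 2024-12-24 04:15 UTC
Rule 2/3 (MAB, +08:45): 2024-09-20 06:30 UTC ≤ query < 2025-02-13 07:34 UTC
4·60 + 15 + 525 = 780 min
780 = 0·1440 + 780; 780 = 13·60 + 0 → 13:00, same day
→ 2024-12-24 13:00 MAB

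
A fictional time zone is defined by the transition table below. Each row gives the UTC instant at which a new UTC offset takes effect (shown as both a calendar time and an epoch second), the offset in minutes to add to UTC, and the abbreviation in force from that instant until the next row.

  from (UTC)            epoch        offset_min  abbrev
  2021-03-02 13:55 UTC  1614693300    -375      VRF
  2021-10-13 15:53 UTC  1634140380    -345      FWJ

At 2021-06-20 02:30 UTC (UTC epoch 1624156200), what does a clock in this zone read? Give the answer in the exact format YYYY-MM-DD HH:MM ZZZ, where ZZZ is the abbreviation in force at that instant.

Query: 2021-06-20 02:30 UTC
Rule 1/2 (VRF, -06:15): 2021-03-02 13:55 UTC ≤ query < 2021-10-13 15:53 UTC
2·60 + 30 - 375 = -225 min
-225 = -1·1440 + 1215; 1215 = 20·60 + 15 → 20:15, 2021-06-20 - 1 day = 2021-06-19
→ 2021-06-19 20:15 VRF

2021-06-19 20:15 VRF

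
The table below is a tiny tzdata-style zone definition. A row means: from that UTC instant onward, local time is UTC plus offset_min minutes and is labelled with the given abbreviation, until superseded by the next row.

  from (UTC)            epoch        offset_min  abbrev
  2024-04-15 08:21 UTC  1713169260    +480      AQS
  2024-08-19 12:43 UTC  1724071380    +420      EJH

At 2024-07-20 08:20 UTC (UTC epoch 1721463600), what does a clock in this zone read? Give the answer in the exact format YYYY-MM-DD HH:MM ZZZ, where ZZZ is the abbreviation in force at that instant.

2024-07-20 16:20 AQS

Query: 2024-07-20 08:20 UTC
Rule 1/2 (AQS, +08:00): 2024-04-15 08:21 UTC ≤ query < 2024-08-19 12:43 UTC
8·60 + 20 + 480 = 980 min
980 = 0·1440 + 980; 980 = 16·60 + 20 → 16:20, same day
→ 2024-07-20 16:20 AQS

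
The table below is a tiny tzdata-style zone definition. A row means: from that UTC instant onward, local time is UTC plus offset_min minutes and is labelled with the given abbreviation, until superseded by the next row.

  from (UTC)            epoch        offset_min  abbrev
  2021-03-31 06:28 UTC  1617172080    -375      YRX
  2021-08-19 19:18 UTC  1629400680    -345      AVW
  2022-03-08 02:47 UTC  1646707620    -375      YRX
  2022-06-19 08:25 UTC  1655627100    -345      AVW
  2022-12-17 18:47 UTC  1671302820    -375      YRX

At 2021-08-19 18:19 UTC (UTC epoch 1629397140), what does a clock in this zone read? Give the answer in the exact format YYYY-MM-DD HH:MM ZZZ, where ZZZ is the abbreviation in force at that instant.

Query: 2021-08-19 18:19 UTC
Rule 1/5 (YRX, -06:15): 2021-03-31 06:28 UTC ≤ query < 2021-08-19 19:18 UTC
18·60 + 19 - 375 = 724 min
724 = 0·1440 + 724; 724 = 12·60 + 4 → 12:04, same day
→ 2021-08-19 12:04 YRX

2021-08-19 12:04 YRX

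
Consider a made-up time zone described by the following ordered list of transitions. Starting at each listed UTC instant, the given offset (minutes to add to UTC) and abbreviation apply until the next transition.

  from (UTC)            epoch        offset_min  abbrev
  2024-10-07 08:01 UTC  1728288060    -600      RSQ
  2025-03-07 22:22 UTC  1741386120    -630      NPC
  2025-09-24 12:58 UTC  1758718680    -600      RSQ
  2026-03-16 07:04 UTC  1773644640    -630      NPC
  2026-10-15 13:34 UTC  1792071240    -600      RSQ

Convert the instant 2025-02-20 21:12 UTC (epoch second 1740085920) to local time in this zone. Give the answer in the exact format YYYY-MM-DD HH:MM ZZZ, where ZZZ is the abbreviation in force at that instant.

Query: 2025-02-20 21:12 UTC
Rule 1/5 (RSQ, -10:00): 2024-10-07 08:01 UTC ≤ query < 2025-03-07 22:22 UTC
21·60 + 12 - 600 = 672 min
672 = 0·1440 + 672; 672 = 11·60 + 12 → 11:12, same day
→ 2025-02-20 11:12 RSQ

2025-02-20 11:12 RSQ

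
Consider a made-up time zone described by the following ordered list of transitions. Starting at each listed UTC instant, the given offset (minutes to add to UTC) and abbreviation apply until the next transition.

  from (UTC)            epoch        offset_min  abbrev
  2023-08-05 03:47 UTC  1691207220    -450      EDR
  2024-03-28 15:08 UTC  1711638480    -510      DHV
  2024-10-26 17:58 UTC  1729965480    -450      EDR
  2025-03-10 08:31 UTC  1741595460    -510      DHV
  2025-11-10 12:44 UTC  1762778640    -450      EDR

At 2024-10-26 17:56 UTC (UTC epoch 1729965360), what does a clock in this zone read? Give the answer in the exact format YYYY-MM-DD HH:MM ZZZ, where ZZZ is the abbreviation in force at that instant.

2024-10-26 09:26 DHV

Query: 2024-10-26 17:56 UTC
Rule 2/5 (DHV, -08:30): 2024-03-28 15:08 UTC ≤ query < 2024-10-26 17:58 UTC
17·60 + 56 - 510 = 566 min
566 = 0·1440 + 566; 566 = 9·60 + 26 → 09:26, same day
→ 2024-10-26 09:26 DHV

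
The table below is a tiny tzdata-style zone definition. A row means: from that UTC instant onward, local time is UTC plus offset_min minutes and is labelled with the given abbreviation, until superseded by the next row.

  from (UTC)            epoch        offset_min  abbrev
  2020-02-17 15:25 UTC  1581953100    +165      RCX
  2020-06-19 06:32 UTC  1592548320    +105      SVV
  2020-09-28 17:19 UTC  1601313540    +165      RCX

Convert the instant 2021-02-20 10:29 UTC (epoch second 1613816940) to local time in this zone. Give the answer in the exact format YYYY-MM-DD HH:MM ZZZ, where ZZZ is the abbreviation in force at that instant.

Query: 2021-02-20 10:29 UTC
Rule 3/3 (RCX, +02:45): 2020-09-28 17:19 UTC ≤ query < +∞
10·60 + 29 + 165 = 794 min
794 = 0·1440 + 794; 794 = 13·60 + 14 → 13:14, same day
→ 2021-02-20 13:14 RCX

2021-02-20 13:14 RCX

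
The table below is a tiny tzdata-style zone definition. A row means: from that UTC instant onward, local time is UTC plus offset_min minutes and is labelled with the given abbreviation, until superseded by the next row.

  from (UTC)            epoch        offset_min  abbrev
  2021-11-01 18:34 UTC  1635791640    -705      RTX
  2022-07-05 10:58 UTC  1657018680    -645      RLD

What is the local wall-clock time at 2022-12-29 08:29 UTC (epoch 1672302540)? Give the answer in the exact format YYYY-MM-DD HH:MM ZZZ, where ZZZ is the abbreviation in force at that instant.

Query: 2022-12-29 08:29 UTC
Rule 2/2 (RLD, -10:45): 2022-07-05 10:58 UTC ≤ query < +∞
8·60 + 29 - 645 = -136 min
-136 = -1·1440 + 1304; 1304 = 21·60 + 44 → 21:44, 2022-12-29 - 1 day = 2022-12-28
→ 2022-12-28 21:44 RLD

2022-12-28 21:44 RLD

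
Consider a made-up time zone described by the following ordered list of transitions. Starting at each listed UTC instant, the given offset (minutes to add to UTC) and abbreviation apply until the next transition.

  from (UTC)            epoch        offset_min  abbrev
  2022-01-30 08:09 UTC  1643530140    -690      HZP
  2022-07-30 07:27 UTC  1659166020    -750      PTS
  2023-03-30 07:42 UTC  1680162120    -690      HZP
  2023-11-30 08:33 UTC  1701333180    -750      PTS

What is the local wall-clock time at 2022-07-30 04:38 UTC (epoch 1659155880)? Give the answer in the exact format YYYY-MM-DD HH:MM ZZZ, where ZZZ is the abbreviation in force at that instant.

2022-07-29 17:08 HZP

Query: 2022-07-30 04:38 UTC
Rule 1/4 (HZP, -11:30): 2022-01-30 08:09 UTC ≤ query < 2022-07-30 07:27 UTC
4·60 + 38 - 690 = -412 min
-412 = -1·1440 + 1028; 1028 = 17·60 + 8 → 17:08, 2022-07-30 - 1 day = 2022-07-29
→ 2022-07-29 17:08 HZP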